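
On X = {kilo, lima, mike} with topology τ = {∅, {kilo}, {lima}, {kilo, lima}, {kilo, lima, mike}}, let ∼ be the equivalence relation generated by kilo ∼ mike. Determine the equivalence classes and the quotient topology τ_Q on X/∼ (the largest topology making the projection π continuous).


X/∼ = {[kilo=mike], [lima]}; |τ_Q| = 3.

Equivalence classes: [kilo=mike], [lima].
Quotient map π: X → X/∼ sends kilo ↦ [kilo=mike], lima ↦ [lima], mike ↦ [kilo=mike].
For each subset V ⊆ X/∼, compute π^{-1}(V) ⊆ X and check whether π^{-1}(V) ∈ τ. V is open in τ_Q iff π^{-1}(V) ∈ τ.
  V = {}: π^{-1}(V) = ∅ ∈ τ ✓.
  V = {[kilo=mike]}: π^{-1}(V) = {kilo, mike} ∉ τ ✗.
  V = {[lima]}: π^{-1}(V) = {lima} ∈ τ ✓.
  V = {[kilo=mike], [lima]}: π^{-1}(V) = {kilo, lima, mike} ∈ τ ✓.
Open sets in the quotient: τ_Q = {{}, {[lima]}, {[kilo=mike], [lima]}} (3 elements).


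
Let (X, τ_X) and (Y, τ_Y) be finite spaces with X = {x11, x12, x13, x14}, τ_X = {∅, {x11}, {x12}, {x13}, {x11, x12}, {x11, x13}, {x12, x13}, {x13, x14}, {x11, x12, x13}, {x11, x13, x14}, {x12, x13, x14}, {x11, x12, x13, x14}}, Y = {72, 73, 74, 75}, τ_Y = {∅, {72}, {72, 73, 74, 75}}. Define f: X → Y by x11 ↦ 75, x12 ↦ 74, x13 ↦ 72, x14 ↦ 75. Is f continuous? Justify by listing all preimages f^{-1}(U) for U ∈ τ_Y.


f IS continuous.

Compute f^{-1}(U) for each U ∈ τ_Y:
  U = ∅: f^{-1}(U) = ∅ ∈ τ_X ✓.
  U = {72}: f^{-1}(U) = {x13} ∈ τ_X ✓.
  U = {72, 73, 74, 75}: f^{-1}(U) = {x11, x12, x13, x14} ∈ τ_X ✓.
Every preimage lies in τ_X, so f IS continuous.


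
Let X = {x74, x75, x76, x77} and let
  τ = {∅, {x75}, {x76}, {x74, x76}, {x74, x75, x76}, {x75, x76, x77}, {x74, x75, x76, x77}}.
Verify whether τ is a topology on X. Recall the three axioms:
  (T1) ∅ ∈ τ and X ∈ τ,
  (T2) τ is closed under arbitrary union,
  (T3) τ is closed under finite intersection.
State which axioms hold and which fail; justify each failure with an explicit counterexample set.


τ is NOT a topology on X.

Axiom (T1): ∅ ∈ τ? Yes; X ∈ τ? Yes.
Axiom (T2/T3): check pairwise unions and intersections of members of τ.
Counterexample for (T2): {x75} ∪ {x76} = {x75, x76} ∉ τ. Therefore τ is NOT a topology.


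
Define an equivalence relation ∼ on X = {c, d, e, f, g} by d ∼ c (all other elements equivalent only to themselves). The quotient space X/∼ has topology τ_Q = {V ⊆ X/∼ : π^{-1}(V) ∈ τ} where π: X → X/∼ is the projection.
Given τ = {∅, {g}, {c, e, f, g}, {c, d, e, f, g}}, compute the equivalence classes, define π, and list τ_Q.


X/∼ = {[c=d], [e], [f], [g]}; |τ_Q| = 3.

Equivalence classes: [c=d], [e], [f], [g].
Quotient map π: X → X/∼ sends c ↦ [c=d], d ↦ [c=d], e ↦ [e], f ↦ [f], g ↦ [g].
For each subset V ⊆ X/∼, compute π^{-1}(V) ⊆ X and check whether π^{-1}(V) ∈ τ. V is open in τ_Q iff π^{-1}(V) ∈ τ.
  V = {}: π^{-1}(V) = ∅ ∈ τ ✓.
  V = {[c=d]}: π^{-1}(V) = {c, d} ∉ τ ✗.
  V = {[e]}: π^{-1}(V) = {e} ∉ τ ✗.
  V = {[c=d], [e]}: π^{-1}(V) = {c, d, e} ∉ τ ✗.
  V = {[f]}: π^{-1}(V) = {f} ∉ τ ✗.
  V = {[c=d], [f]}: π^{-1}(V) = {c, d, f} ∉ τ ✗.
  V = {[e], [f]}: π^{-1}(V) = {e, f} ∉ τ ✗.
  V = {[c=d], [e], [f]}: π^{-1}(V) = {c, d, e, f} ∉ τ ✗.
  V = {[g]}: π^{-1}(V) = {g} ∈ τ ✓.
  V = {[c=d], [g]}: π^{-1}(V) = {c, d, g} ∉ τ ✗.
  V = {[e], [g]}: π^{-1}(V) = {e, g} ∉ τ ✗.
  V = {[c=d], [e], [g]}: π^{-1}(V) = {c, d, e, g} ∉ τ ✗.
  V = {[f], [g]}: π^{-1}(V) = {f, g} ∉ τ ✗.
  V = {[c=d], [f], [g]}: π^{-1}(V) = {c, d, f, g} ∉ τ ✗.
  V = {[e], [f], [g]}: π^{-1}(V) = {e, f, g} ∉ τ ✗.
  V = {[c=d], [e], [f], [g]}: π^{-1}(V) = {c, d, e, f, g} ∈ τ ✓.
Open sets in the quotient: τ_Q = {{}, {[g]}, {[c=d], [e], [f], [g]}} (3 elements).


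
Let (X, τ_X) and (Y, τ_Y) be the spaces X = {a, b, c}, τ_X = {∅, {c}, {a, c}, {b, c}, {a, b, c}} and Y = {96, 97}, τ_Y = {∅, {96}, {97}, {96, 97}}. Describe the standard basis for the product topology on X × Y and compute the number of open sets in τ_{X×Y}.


Basis B = {∅ × ∅, {c} × {96}, {c} × {97}, {a, c} × {96}, {a, c} × {97}, {b, c} × {96}, {b, c} × {97}, {c} × {96, 97}, {a, b, c} × {96}, {a, b, c} × {97}, {a, c} × {96, 97}, {b, c} × {96, 97}, {a, b, c} × {96, 97}}; |τ_{X×Y}| = 25.

Enumerate products U × V with U ∈ τ_X, V ∈ τ_Y (deduplicated):
  ∅ × ∅ = {} (∅)
  {c} × {96} = {(c,96)}
  {c} × {97} = {(c,97)}
  {a, c} × {96} = {(a,96), (c,96)}
  {a, c} × {97} = {(a,97), (c,97)}
  {b, c} × {96} = {(b,96), (c,96)}
  {b, c} × {97} = {(b,97), (c,97)}
  {c} × {96, 97} = {(c,96), (c,97)}
  {a, b, c} × {96} = {(a,96), (b,96), (c,96)}
  {a, b, c} × {97} = {(a,97), (b,97), (c,97)}
  {a, c} × {96, 97} = {(a,96), (a,97), (c,96), (c,97)}
  {b, c} × {96, 97} = {(b,96), (b,97), (c,96), (c,97)}
  {a, b, c} × {96, 97} = {(a,96), (a,97), (b,96), (b,97), (c,96), (c,97)}
These 13 distinct sets form the basis B.
Close under arbitrary unions to get τ_{X×Y}; counting gives |τ_{X×Y}| = 25.


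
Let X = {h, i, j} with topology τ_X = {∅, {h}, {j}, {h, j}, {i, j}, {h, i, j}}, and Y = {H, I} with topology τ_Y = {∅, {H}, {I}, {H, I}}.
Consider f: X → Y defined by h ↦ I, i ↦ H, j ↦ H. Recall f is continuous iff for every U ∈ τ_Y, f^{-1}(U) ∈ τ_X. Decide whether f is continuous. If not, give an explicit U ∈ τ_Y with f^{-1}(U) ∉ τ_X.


f IS continuous.

Compute f^{-1}(U) for each U ∈ τ_Y:
  U = ∅: f^{-1}(U) = ∅ ∈ τ_X ✓.
  U = {H}: f^{-1}(U) = {i, j} ∈ τ_X ✓.
  U = {I}: f^{-1}(U) = {h} ∈ τ_X ✓.
  U = {H, I}: f^{-1}(U) = {h, i, j} ∈ τ_X ✓.
Every preimage lies in τ_X, so f IS continuous.


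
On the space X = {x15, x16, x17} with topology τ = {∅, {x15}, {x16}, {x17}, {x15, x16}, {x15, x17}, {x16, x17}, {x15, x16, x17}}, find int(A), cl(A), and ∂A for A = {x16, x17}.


int(A) = {x16, x17}, cl(A) = {x16, x17}, ∂A = ∅.

Closed sets in (X, τ) are complements of opens:
  closed(X, τ) = {∅, {x15}, {x16}, {x17}, {x15, x16}, {x15, x17}, {x16, x17}, {x15, x16, x17}}.
int(A) = ⋃ {U ∈ τ : U ⊆ A}. Opens contained in A: ∅, {x16}, {x17}, {x16, x17}.
Taking the union of these: int(A) = {x16, x17}.
cl(A) = ⋂ {C closed : A ⊆ C}. Closed sets containing A: {x16, x17}, {x15, x16, x17}.
Intersecting these: cl(A) = {x16, x17}.
∂A = cl(A) ∖ int(A) = {x16, x17} ∖ {x16, x17} = ∅.


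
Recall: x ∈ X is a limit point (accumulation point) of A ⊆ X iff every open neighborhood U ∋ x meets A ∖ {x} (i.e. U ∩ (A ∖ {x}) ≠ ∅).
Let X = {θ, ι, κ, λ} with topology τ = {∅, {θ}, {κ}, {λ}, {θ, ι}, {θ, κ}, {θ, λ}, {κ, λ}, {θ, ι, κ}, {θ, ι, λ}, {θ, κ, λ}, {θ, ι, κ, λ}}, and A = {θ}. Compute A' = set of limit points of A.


A' = {ι}

For each x ∈ X, list the open sets U ∈ τ with x ∈ U, then check whether U ∩ (A ∖ {x}) ≠ ∅ for every such U.
  x = θ: open {θ} ∋ x has {θ} ∩ (A ∖ {θ}) = ∅, so x is NOT a limit point.
  x = ι: opens ∋ x are {θ, ι}, {θ, ι, κ}, {θ, ι, λ}, {θ, ι, κ, λ}; each meets A ∖ {ι}, so x IS a limit point.
  x = κ: open {κ} ∋ x has {κ} ∩ (A ∖ {κ}) = ∅, so x is NOT a limit point.
  x = λ: open {λ} ∋ x has {λ} ∩ (A ∖ {λ}) = ∅, so x is NOT a limit point.
Collecting: A' = {ι}.


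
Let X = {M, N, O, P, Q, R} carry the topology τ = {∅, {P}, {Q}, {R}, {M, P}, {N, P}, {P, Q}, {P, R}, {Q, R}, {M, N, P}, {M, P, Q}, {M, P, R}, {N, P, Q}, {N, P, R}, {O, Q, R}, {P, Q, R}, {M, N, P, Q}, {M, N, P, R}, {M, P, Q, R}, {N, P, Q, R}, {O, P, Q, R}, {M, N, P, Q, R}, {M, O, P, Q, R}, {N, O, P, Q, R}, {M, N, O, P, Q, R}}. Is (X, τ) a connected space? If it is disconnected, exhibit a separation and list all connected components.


(X, τ) is disconnected; components = [{M, N, P}, {O, Q, R}].

Find clopen sets (U ∈ τ with X ∖ U ∈ τ):
  U = ∅, X ∖ U = {M, N, O, P, Q, R} — both open, so U is clopen.
  U = {M, N, P}, X ∖ U = {O, Q, R} — both open, so U is clopen.
  U = {O, Q, R}, X ∖ U = {M, N, P} — both open, so U is clopen.
  U = {M, N, O, P, Q, R}, X ∖ U = ∅ — both open, so U is clopen.
Nontrivial clopen(s) exist: e.g. {O, Q, R}. So (X, τ) is disconnected.
Compute connected components by grouping points that agree on all clopens:
  component: {M, N, P}
  component: {O, Q, R}


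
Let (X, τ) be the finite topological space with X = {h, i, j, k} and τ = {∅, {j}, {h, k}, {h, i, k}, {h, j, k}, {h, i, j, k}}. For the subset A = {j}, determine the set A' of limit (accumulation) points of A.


A' = ∅

For each x ∈ X, list the open sets U ∈ τ with x ∈ U, then check whether U ∩ (A ∖ {x}) ≠ ∅ for every such U.
  x = h: open {h, k} ∋ x has {h, k} ∩ (A ∖ {h}) = ∅, so x is NOT a limit point.
  x = i: open {h, i, k} ∋ x has {h, i, k} ∩ (A ∖ {i}) = ∅, so x is NOT a limit point.
  x = j: open {j} ∋ x has {j} ∩ (A ∖ {j}) = ∅, so x is NOT a limit point.
  x = k: open {h, k} ∋ x has {h, k} ∩ (A ∖ {k}) = ∅, so x is NOT a limit point.
Collecting: A' = ∅.


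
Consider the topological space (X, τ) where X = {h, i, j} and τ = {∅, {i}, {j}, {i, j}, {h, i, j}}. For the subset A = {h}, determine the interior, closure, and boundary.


int(A) = ∅, cl(A) = {h}, ∂A = {h}.

Closed sets in (X, τ) are complements of opens:
  closed(X, τ) = {∅, {h}, {h, i}, {h, j}, {h, i, j}}.
int(A) = ⋃ {U ∈ τ : U ⊆ A}. Opens contained in A: ∅.
Taking the union of these: int(A) = ∅.
cl(A) = ⋂ {C closed : A ⊆ C}. Closed sets containing A: {h}, {h, i}, {h, j}, {h, i, j}.
Intersecting these: cl(A) = {h}.
∂A = cl(A) ∖ int(A) = {h} ∖ ∅ = {h}.


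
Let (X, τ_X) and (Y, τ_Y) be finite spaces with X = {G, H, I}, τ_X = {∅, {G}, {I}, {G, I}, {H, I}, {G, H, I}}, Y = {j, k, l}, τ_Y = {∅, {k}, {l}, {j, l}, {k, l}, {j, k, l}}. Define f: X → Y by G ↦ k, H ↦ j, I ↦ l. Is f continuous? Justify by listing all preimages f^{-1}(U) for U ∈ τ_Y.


f IS continuous.

Compute f^{-1}(U) for each U ∈ τ_Y:
  U = ∅: f^{-1}(U) = ∅ ∈ τ_X ✓.
  U = {k}: f^{-1}(U) = {G} ∈ τ_X ✓.
  U = {l}: f^{-1}(U) = {I} ∈ τ_X ✓.
  U = {j, l}: f^{-1}(U) = {H, I} ∈ τ_X ✓.
  U = {k, l}: f^{-1}(U) = {G, I} ∈ τ_X ✓.
  U = {j, k, l}: f^{-1}(U) = {G, H, I} ∈ τ_X ✓.
Every preimage lies in τ_X, so f IS continuous.


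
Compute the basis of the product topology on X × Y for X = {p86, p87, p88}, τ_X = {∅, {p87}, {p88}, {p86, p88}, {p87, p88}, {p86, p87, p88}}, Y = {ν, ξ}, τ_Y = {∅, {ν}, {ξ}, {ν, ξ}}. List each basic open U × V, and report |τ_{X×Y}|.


Basis B = {∅ × ∅, {p87} × {ν}, {p87} × {ξ}, {p88} × {ν}, {p88} × {ξ}, {p86, p88} × {ν}, {p86, p88} × {ξ}, {p87} × {ν, ξ}, {p87, p88} × {ν}, {p87, p88} × {ξ}, {p88} × {ν, ξ}, {p86, p87, p88} × {ν}, {p86, p87, p88} × {ξ}, {p86, p88} × {ν, ξ}, {p87, p88} × {ν, ξ}, {p86, p87, p88} × {ν, ξ}}; |τ_{X×Y}| = 36.

Enumerate products U × V with U ∈ τ_X, V ∈ τ_Y (deduplicated):
  ∅ × ∅ = {} (∅)
  {p87} × {ν} = {(p87,ν)}
  {p87} × {ξ} = {(p87,ξ)}
  {p88} × {ν} = {(p88,ν)}
  {p88} × {ξ} = {(p88,ξ)}
  {p86, p88} × {ν} = {(p86,ν), (p88,ν)}
  {p86, p88} × {ξ} = {(p86,ξ), (p88,ξ)}
  {p87} × {ν, ξ} = {(p87,ν), (p87,ξ)}
  {p87, p88} × {ν} = {(p87,ν), (p88,ν)}
  {p87, p88} × {ξ} = {(p87,ξ), (p88,ξ)}
  {p88} × {ν, ξ} = {(p88,ν), (p88,ξ)}
  {p86, p87, p88} × {ν} = {(p86,ν), (p87,ν), (p88,ν)}
  {p86, p87, p88} × {ξ} = {(p86,ξ), (p87,ξ), (p88,ξ)}
  {p86, p88} × {ν, ξ} = {(p86,ν), (p86,ξ), (p88,ν), (p88,ξ)}
  {p87, p88} × {ν, ξ} = {(p87,ν), (p87,ξ), (p88,ν), (p88,ξ)}
  {p86, p87, p88} × {ν, ξ} = {(p86,ν), (p86,ξ), (p87,ν), (p87,ξ), (p88,ν), (p88,ξ)}
These 16 distinct sets form the basis B.
Close under arbitrary unions to get τ_{X×Y}; counting gives |τ_{X×Y}| = 36.


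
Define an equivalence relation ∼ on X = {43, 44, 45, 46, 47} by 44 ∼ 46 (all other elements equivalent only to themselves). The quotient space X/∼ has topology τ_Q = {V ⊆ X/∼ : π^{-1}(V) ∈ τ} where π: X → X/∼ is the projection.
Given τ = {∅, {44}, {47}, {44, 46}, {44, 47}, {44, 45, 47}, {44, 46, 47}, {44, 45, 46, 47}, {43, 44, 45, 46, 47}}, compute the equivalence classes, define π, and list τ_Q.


X/∼ = {[43], [44=46], [45], [47]}; |τ_Q| = 6.

Equivalence classes: [43], [44=46], [45], [47].
Quotient map π: X → X/∼ sends 43 ↦ [43], 44 ↦ [44=46], 45 ↦ [45], 46 ↦ [44=46], 47 ↦ [47].
For each subset V ⊆ X/∼, compute π^{-1}(V) ⊆ X and check whether π^{-1}(V) ∈ τ. V is open in τ_Q iff π^{-1}(V) ∈ τ.
  V = {}: π^{-1}(V) = ∅ ∈ τ ✓.
  V = {[43]}: π^{-1}(V) = {43} ∉ τ ✗.
  V = {[44=46]}: π^{-1}(V) = {44, 46} ∈ τ ✓.
  V = {[43], [44=46]}: π^{-1}(V) = {43, 44, 46} ∉ τ ✗.
  V = {[45]}: π^{-1}(V) = {45} ∉ τ ✗.
  V = {[43], [45]}: π^{-1}(V) = {43, 45} ∉ τ ✗.
  V = {[44=46], [45]}: π^{-1}(V) = {44, 45, 46} ∉ τ ✗.
  V = {[43], [44=46], [45]}: π^{-1}(V) = {43, 44, 45, 46} ∉ τ ✗.
  V = {[47]}: π^{-1}(V) = {47} ∈ τ ✓.
  V = {[43], [47]}: π^{-1}(V) = {43, 47} ∉ τ ✗.
  V = {[44=46], [47]}: π^{-1}(V) = {44, 46, 47} ∈ τ ✓.
  V = {[43], [44=46], [47]}: π^{-1}(V) = {43, 44, 46, 47} ∉ τ ✗.
  V = {[45], [47]}: π^{-1}(V) = {45, 47} ∉ τ ✗.
  V = {[43], [45], [47]}: π^{-1}(V) = {43, 45, 47} ∉ τ ✗.
  V = {[44=46], [45], [47]}: π^{-1}(V) = {44, 45, 46, 47} ∈ τ ✓.
  V = {[43], [44=46], [45], [47]}: π^{-1}(V) = {43, 44, 45, 46, 47} ∈ τ ✓.
Open sets in the quotient: τ_Q = {{}, {[44=46]}, {[47]}, {[44=46], [47]}, {[44=46], [45], [47]}, {[43], [44=46], [45], [47]}} (6 elements).


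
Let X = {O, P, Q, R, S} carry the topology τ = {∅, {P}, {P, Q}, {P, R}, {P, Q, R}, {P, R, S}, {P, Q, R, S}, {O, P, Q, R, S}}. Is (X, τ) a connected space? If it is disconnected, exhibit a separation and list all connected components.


(X, τ) is connected.

Find clopen sets (U ∈ τ with X ∖ U ∈ τ):
  U = ∅, X ∖ U = {O, P, Q, R, S} — both open, so U is clopen.
  U = {O, P, Q, R, S}, X ∖ U = ∅ — both open, so U is clopen.
Only trivial clopens (∅ and X) exist, so (X, τ) is connected.
Compute connected components by grouping points that agree on all clopens:
  component: {O, P, Q, R, S}


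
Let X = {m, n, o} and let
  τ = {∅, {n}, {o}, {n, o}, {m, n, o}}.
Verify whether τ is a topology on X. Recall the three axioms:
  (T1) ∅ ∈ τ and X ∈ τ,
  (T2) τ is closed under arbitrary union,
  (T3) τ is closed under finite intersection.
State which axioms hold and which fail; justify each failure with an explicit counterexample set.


τ IS a topology on X.

Axiom (T1): ∅ ∈ τ? Yes; X ∈ τ? Yes.
Axiom (T2/T3): check pairwise unions and intersections of members of τ.
All pairwise intersections and unions checked — each lies in τ. Therefore τ satisfies (T1), (T2), (T3): it IS a topology on X.


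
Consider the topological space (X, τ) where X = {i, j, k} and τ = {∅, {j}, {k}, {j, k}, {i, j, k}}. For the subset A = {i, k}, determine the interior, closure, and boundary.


int(A) = {k}, cl(A) = {i, k}, ∂A = {i}.

Closed sets in (X, τ) are complements of opens:
  closed(X, τ) = {∅, {i}, {i, j}, {i, k}, {i, j, k}}.
int(A) = ⋃ {U ∈ τ : U ⊆ A}. Opens contained in A: ∅, {k}.
Taking the union of these: int(A) = {k}.
cl(A) = ⋂ {C closed : A ⊆ C}. Closed sets containing A: {i, k}, {i, j, k}.
Intersecting these: cl(A) = {i, k}.
∂A = cl(A) ∖ int(A) = {i, k} ∖ {k} = {i}.


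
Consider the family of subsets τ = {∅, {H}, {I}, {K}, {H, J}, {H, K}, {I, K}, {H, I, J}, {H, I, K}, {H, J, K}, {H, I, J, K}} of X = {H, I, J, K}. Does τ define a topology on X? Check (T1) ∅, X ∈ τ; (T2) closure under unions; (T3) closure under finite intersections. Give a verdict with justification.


τ is NOT a topology on X.

Axiom (T1): ∅ ∈ τ? Yes; X ∈ τ? Yes.
Axiom (T2/T3): check pairwise unions and intersections of members of τ.
Counterexample for (T2): {H} ∪ {I} = {H, I} ∉ τ. Therefore τ is NOT a topology.


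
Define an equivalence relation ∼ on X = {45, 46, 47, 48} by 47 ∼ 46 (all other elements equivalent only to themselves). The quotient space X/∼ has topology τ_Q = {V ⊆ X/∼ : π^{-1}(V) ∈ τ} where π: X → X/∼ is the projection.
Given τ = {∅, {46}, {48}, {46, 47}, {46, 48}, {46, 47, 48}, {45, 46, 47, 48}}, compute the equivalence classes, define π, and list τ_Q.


X/∼ = {[45], [46=47], [48]}; |τ_Q| = 5.

Equivalence classes: [45], [46=47], [48].
Quotient map π: X → X/∼ sends 45 ↦ [45], 46 ↦ [46=47], 47 ↦ [46=47], 48 ↦ [48].
For each subset V ⊆ X/∼, compute π^{-1}(V) ⊆ X and check whether π^{-1}(V) ∈ τ. V is open in τ_Q iff π^{-1}(V) ∈ τ.
  V = {}: π^{-1}(V) = ∅ ∈ τ ✓.
  V = {[45]}: π^{-1}(V) = {45} ∉ τ ✗.
  V = {[46=47]}: π^{-1}(V) = {46, 47} ∈ τ ✓.
  V = {[45], [46=47]}: π^{-1}(V) = {45, 46, 47} ∉ τ ✗.
  V = {[48]}: π^{-1}(V) = {48} ∈ τ ✓.
  V = {[45], [48]}: π^{-1}(V) = {45, 48} ∉ τ ✗.
  V = {[46=47], [48]}: π^{-1}(V) = {46, 47, 48} ∈ τ ✓.
  V = {[45], [46=47], [48]}: π^{-1}(V) = {45, 46, 47, 48} ∈ τ ✓.
Open sets in the quotient: τ_Q = {{}, {[46=47]}, {[48]}, {[46=47], [48]}, {[45], [46=47], [48]}} (5 elements).


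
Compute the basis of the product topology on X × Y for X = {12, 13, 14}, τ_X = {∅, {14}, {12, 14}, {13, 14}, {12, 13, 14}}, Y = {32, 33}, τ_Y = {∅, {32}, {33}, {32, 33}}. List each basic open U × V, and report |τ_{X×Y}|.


Basis B = {∅ × ∅, {14} × {32}, {14} × {33}, {12, 14} × {32}, {12, 14} × {33}, {13, 14} × {32}, {13, 14} × {33}, {14} × {32, 33}, {12, 13, 14} × {32}, {12, 13, 14} × {33}, {12, 14} × {32, 33}, {13, 14} × {32, 33}, {12, 13, 14} × {32, 33}}; |τ_{X×Y}| = 25.

Enumerate products U × V with U ∈ τ_X, V ∈ τ_Y (deduplicated):
  ∅ × ∅ = {} (∅)
  {14} × {32} = {(14,32)}
  {14} × {33} = {(14,33)}
  {12, 14} × {32} = {(12,32), (14,32)}
  {12, 14} × {33} = {(12,33), (14,33)}
  {13, 14} × {32} = {(13,32), (14,32)}
  {13, 14} × {33} = {(13,33), (14,33)}
  {14} × {32, 33} = {(14,32), (14,33)}
  {12, 13, 14} × {32} = {(12,32), (13,32), (14,32)}
  {12, 13, 14} × {33} = {(12,33), (13,33), (14,33)}
  {12, 14} × {32, 33} = {(12,32), (12,33), (14,32), (14,33)}
  {13, 14} × {32, 33} = {(13,32), (13,33), (14,32), (14,33)}
  {12, 13, 14} × {32, 33} = {(12,32), (12,33), (13,32), (13,33), (14,32), (14,33)}
These 13 distinct sets form the basis B.
Close under arbitrary unions to get τ_{X×Y}; counting gives |τ_{X×Y}| = 25.


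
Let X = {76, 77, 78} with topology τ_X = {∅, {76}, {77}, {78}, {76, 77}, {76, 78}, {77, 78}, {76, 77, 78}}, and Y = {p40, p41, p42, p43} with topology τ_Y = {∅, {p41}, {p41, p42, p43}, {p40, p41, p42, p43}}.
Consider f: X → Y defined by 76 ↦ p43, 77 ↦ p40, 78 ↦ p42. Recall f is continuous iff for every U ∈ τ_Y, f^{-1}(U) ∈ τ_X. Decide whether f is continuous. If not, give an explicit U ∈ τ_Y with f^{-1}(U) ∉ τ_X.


f IS continuous.

Compute f^{-1}(U) for each U ∈ τ_Y:
  U = ∅: f^{-1}(U) = ∅ ∈ τ_X ✓.
  U = {p41}: f^{-1}(U) = ∅ ∈ τ_X ✓.
  U = {p41, p42, p43}: f^{-1}(U) = {76, 78} ∈ τ_X ✓.
  U = {p40, p41, p42, p43}: f^{-1}(U) = {76, 77, 78} ∈ τ_X ✓.
Every preimage lies in τ_X, so f IS continuous.


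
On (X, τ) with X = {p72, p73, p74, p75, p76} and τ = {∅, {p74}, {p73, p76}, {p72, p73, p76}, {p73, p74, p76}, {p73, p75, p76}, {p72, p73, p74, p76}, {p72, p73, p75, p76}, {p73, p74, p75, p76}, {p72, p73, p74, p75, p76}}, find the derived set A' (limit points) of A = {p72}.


A' = ∅

For each x ∈ X, list the open sets U ∈ τ with x ∈ U, then check whether U ∩ (A ∖ {x}) ≠ ∅ for every such U.
  x = p72: open {p72, p73, p76} ∋ x has {p72, p73, p76} ∩ (A ∖ {p72}) = ∅, so x is NOT a limit point.
  x = p73: open {p73, p76} ∋ x has {p73, p76} ∩ (A ∖ {p73}) = ∅, so x is NOT a limit point.
  x = p74: open {p74} ∋ x has {p74} ∩ (A ∖ {p74}) = ∅, so x is NOT a limit point.
  x = p75: open {p73, p75, p76} ∋ x has {p73, p75, p76} ∩ (A ∖ {p75}) = ∅, so x is NOT a limit point.
  x = p76: open {p73, p76} ∋ x has {p73, p76} ∩ (A ∖ {p76}) = ∅, so x is NOT a limit point.
Collecting: A' = ∅.


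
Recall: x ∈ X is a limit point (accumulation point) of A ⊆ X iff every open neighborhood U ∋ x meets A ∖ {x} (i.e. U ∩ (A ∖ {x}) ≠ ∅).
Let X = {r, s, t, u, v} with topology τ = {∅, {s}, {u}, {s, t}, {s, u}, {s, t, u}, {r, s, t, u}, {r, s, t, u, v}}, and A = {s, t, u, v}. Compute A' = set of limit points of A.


A' = {r, t, v}

For each x ∈ X, list the open sets U ∈ τ with x ∈ U, then check whether U ∩ (A ∖ {x}) ≠ ∅ for every such U.
  x = r: opens ∋ x are {r, s, t, u}, {r, s, t, u, v}; each meets A ∖ {r}, so x IS a limit point.
  x = s: open {s} ∋ x has {s} ∩ (A ∖ {s}) = ∅, so x is NOT a limit point.
  x = t: opens ∋ x are {s, t}, {s, t, u}, {r, s, t, u}, {r, s, t, u, v}; each meets A ∖ {t}, so x IS a limit point.
  x = u: open {u} ∋ x has {u} ∩ (A ∖ {u}) = ∅, so x is NOT a limit point.
  x = v: opens ∋ x are {r, s, t, u, v}; each meets A ∖ {v}, so x IS a limit point.
Collecting: A' = {r, t, v}.


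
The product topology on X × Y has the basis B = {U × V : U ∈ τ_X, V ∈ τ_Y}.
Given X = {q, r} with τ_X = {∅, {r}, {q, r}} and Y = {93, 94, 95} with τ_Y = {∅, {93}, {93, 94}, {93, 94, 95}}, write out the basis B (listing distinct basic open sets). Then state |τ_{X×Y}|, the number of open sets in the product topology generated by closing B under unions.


Basis B = {∅ × ∅, {r} × {93}, {q, r} × {93}, {r} × {93, 94}, {r} × {93, 94, 95}, {q, r} × {93, 94}, {q, r} × {93, 94, 95}}; |τ_{X×Y}| = 10.

Enumerate products U × V with U ∈ τ_X, V ∈ τ_Y (deduplicated):
  ∅ × ∅ = {} (∅)
  {r} × {93} = {(r,93)}
  {q, r} × {93} = {(q,93), (r,93)}
  {r} × {93, 94} = {(r,93), (r,94)}
  {r} × {93, 94, 95} = {(r,93), (r,94), (r,95)}
  {q, r} × {93, 94} = {(q,93), (q,94), (r,93), (r,94)}
  {q, r} × {93, 94, 95} = {(q,93), (q,94), (q,95), (r,93), (r,94), (r,95)}
These 7 distinct sets form the basis B.
Close under arbitrary unions to get τ_{X×Y}; counting gives |τ_{X×Y}| = 10.


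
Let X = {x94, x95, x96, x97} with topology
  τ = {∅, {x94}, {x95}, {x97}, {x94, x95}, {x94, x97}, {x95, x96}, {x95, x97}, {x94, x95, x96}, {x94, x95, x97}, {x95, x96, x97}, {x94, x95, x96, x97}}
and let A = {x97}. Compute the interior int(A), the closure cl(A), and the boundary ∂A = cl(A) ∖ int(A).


int(A) = {x97}, cl(A) = {x97}, ∂A = ∅.

Closed sets in (X, τ) are complements of opens:
  closed(X, τ) = {∅, {x94}, {x96}, {x97}, {x94, x96}, {x94, x97}, {x95, x96}, {x96, x97}, {x94, x95, x96}, {x94, x96, x97}, {x95, x96, x97}, {x94, x95, x96, x97}}.
int(A) = ⋃ {U ∈ τ : U ⊆ A}. Opens contained in A: ∅, {x97}.
Taking the union of these: int(A) = {x97}.
cl(A) = ⋂ {C closed : A ⊆ C}. Closed sets containing A: {x97}, {x94, x97}, {x96, x97}, {x94, x96, x97}, {x95, x96, x97}, {x94, x95, x96, x97}.
Intersecting these: cl(A) = {x97}.
∂A = cl(A) ∖ int(A) = {x97} ∖ {x97} = ∅.


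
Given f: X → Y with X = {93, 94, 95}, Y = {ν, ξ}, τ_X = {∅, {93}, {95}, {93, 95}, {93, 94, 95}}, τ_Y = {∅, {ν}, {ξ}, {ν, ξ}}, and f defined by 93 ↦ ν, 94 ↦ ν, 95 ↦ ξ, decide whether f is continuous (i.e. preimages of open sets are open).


f is NOT continuous.

Compute f^{-1}(U) for each U ∈ τ_Y:
  U = ∅: f^{-1}(U) = ∅ ∈ τ_X ✓.
  U = {ν}: f^{-1}(U) = {93, 94} ∉ τ_X ✗.
  U = {ξ}: f^{-1}(U) = {95} ∈ τ_X ✓.
  U = {ν, ξ}: f^{-1}(U) = {93, 94, 95} ∈ τ_X ✓.
Found U = {ν} with f^{-1}(U) = {93, 94} not in τ_X. Therefore f is NOT continuous.


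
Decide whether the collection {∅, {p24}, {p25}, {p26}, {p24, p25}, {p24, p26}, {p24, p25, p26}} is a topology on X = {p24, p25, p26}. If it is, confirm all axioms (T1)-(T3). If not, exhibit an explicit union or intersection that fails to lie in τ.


τ is NOT a topology on X.

Axiom (T1): ∅ ∈ τ? Yes; X ∈ τ? Yes.
Axiom (T2/T3): check pairwise unions and intersections of members of τ.
Counterexample for (T2): {p25} ∪ {p26} = {p25, p26} ∉ τ. Therefore τ is NOT a topology.


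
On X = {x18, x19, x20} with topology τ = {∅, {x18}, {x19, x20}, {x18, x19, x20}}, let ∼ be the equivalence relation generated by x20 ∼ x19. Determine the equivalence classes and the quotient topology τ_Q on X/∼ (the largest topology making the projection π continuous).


X/∼ = {[x18], [x19=x20]}; |τ_Q| = 4.

Equivalence classes: [x18], [x19=x20].
Quotient map π: X → X/∼ sends x18 ↦ [x18], x19 ↦ [x19=x20], x20 ↦ [x19=x20].
For each subset V ⊆ X/∼, compute π^{-1}(V) ⊆ X and check whether π^{-1}(V) ∈ τ. V is open in τ_Q iff π^{-1}(V) ∈ τ.
  V = {}: π^{-1}(V) = ∅ ∈ τ ✓.
  V = {[x18]}: π^{-1}(V) = {x18} ∈ τ ✓.
  V = {[x19=x20]}: π^{-1}(V) = {x19, x20} ∈ τ ✓.
  V = {[x18], [x19=x20]}: π^{-1}(V) = {x18, x19, x20} ∈ τ ✓.
Open sets in the quotient: τ_Q = {{}, {[x18]}, {[x19=x20]}, {[x18], [x19=x20]}} (4 elements).


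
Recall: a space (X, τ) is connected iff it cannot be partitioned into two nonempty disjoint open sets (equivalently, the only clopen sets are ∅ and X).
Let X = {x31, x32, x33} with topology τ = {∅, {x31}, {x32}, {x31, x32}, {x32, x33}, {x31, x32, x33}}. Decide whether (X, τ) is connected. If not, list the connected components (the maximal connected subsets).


(X, τ) is disconnected; components = [{x31}, {x32, x33}].

Find clopen sets (U ∈ τ with X ∖ U ∈ τ):
  U = ∅, X ∖ U = {x31, x32, x33} — both open, so U is clopen.
  U = {x31}, X ∖ U = {x32, x33} — both open, so U is clopen.
  U = {x32, x33}, X ∖ U = {x31} — both open, so U is clopen.
  U = {x31, x32, x33}, X ∖ U = ∅ — both open, so U is clopen.
Nontrivial clopen(s) exist: e.g. {x31}. So (X, τ) is disconnected.
Compute connected components by grouping points that agree on all clopens:
  component: {x31}
  component: {x32, x33}


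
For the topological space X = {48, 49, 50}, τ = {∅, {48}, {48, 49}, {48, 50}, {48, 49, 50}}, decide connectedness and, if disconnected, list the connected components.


(X, τ) is connected.

Find clopen sets (U ∈ τ with X ∖ U ∈ τ):
  U = ∅, X ∖ U = {48, 49, 50} — both open, so U is clopen.
  U = {48, 49, 50}, X ∖ U = ∅ — both open, so U is clopen.
Only trivial clopens (∅ and X) exist, so (X, τ) is connected.
Compute connected components by grouping points that agree on all clopens:
  component: {48, 49, 50}


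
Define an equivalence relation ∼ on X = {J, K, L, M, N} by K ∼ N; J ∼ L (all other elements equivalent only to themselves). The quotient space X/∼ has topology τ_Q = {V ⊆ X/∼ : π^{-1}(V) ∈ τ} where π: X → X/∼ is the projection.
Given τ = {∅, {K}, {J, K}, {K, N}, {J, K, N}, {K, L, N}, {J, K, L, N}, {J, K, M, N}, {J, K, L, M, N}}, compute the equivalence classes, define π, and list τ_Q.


X/∼ = {[J=L], [K=N], [M]}; |τ_Q| = 4.

Equivalence classes: [J=L], [K=N], [M].
Quotient map π: X → X/∼ sends J ↦ [J=L], K ↦ [K=N], L ↦ [J=L], M ↦ [M], N ↦ [K=N].
For each subset V ⊆ X/∼, compute π^{-1}(V) ⊆ X and check whether π^{-1}(V) ∈ τ. V is open in τ_Q iff π^{-1}(V) ∈ τ.
  V = {}: π^{-1}(V) = ∅ ∈ τ ✓.
  V = {[J=L]}: π^{-1}(V) = {J, L} ∉ τ ✗.
  V = {[K=N]}: π^{-1}(V) = {K, N} ∈ τ ✓.
  V = {[J=L], [K=N]}: π^{-1}(V) = {J, K, L, N} ∈ τ ✓.
  V = {[M]}: π^{-1}(V) = {M} ∉ τ ✗.
  V = {[J=L], [M]}: π^{-1}(V) = {J, L, M} ∉ τ ✗.
  V = {[K=N], [M]}: π^{-1}(V) = {K, M, N} ∉ τ ✗.
  V = {[J=L], [K=N], [M]}: π^{-1}(V) = {J, K, L, M, N} ∈ τ ✓.
Open sets in the quotient: τ_Q = {{}, {[K=N]}, {[J=L], [K=N]}, {[J=L], [K=N], [M]}} (4 elements).


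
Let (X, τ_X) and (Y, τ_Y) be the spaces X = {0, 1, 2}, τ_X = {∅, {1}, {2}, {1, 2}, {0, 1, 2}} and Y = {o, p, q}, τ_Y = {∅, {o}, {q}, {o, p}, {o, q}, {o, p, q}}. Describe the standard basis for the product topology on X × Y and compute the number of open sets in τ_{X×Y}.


Basis B = {∅ × ∅, {1} × {o}, {1} × {q}, {2} × {o}, {2} × {q}, {1} × {o, p}, {1} × {o, q}, {1, 2} × {o}, {1, 2} × {q}, {2} × {o, p}, {2} × {o, q}, {0, 1, 2} × {o}, {0, 1, 2} × {q}, {1} × {o, p, q}, {2} × {o, p, q}, {1, 2} × {o, p}, {1, 2} × {o, q}, {0, 1, 2} × {o, p}, {0, 1, 2} × {o, q}, {1, 2} × {o, p, q}, {0, 1, 2} × {o, p, q}}; |τ_{X×Y}| = 70.

Enumerate products U × V with U ∈ τ_X, V ∈ τ_Y (deduplicated):
  ∅ × ∅ = {} (∅)
  {1} × {o} = {(1,o)}
  {1} × {q} = {(1,q)}
  {2} × {o} = {(2,o)}
  {2} × {q} = {(2,q)}
  {1} × {o, p} = {(1,o), (1,p)}
  {1} × {o, q} = {(1,o), (1,q)}
  {1, 2} × {o} = {(1,o), (2,o)}
  {1, 2} × {q} = {(1,q), (2,q)}
  {2} × {o, p} = {(2,o), (2,p)}
  {2} × {o, q} = {(2,o), (2,q)}
  {0, 1, 2} × {o} = {(0,o), (1,o), (2,o)}
  {0, 1, 2} × {q} = {(0,q), (1,q), (2,q)}
  {1} × {o, p, q} = {(1,o), (1,p), (1,q)}
  {2} × {o, p, q} = {(2,o), (2,p), (2,q)}
  {1, 2} × {o, p} = {(1,o), (1,p), (2,o), (2,p)}
  {1, 2} × {o, q} = {(1,o), (1,q), (2,o), (2,q)}
  {0, 1, 2} × {o, p} = {(0,o), (0,p), (1,o), (1,p), (2,o), (2,p)}
  {0, 1, 2} × {o, q} = {(0,o), (0,q), (1,o), (1,q), (2,o), (2,q)}
  {1, 2} × {o, p, q} = {(1,o), (1,p), (1,q), (2,o), (2,p), (2,q)}
  {0, 1, 2} × {o, p, q} = {(0,o), (0,p), (0,q), (1,o), (1,p), (1,q), (2,o), (2,p), (2,q)}
These 21 distinct sets form the basis B.
Close under arbitrary unions to get τ_{X×Y}; counting gives |τ_{X×Y}| = 70.


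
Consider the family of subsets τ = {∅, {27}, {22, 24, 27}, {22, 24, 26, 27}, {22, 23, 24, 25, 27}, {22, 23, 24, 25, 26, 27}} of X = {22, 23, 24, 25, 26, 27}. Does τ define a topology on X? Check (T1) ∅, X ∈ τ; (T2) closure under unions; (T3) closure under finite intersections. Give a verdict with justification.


τ IS a topology on X.

Axiom (T1): ∅ ∈ τ? Yes; X ∈ τ? Yes.
Axiom (T2/T3): check pairwise unions and intersections of members of τ.
All pairwise intersections and unions checked — each lies in τ. Therefore τ satisfies (T1), (T2), (T3): it IS a topology on X.


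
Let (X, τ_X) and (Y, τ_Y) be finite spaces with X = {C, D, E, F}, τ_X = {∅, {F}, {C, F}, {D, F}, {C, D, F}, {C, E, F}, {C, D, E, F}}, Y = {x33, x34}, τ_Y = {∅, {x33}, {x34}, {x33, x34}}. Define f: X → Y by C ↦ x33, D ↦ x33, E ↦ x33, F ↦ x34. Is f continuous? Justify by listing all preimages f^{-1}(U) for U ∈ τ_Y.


f is NOT continuous.

Compute f^{-1}(U) for each U ∈ τ_Y:
  U = ∅: f^{-1}(U) = ∅ ∈ τ_X ✓.
  U = {x33}: f^{-1}(U) = {C, D, E} ∉ τ_X ✗.
  U = {x34}: f^{-1}(U) = {F} ∈ τ_X ✓.
  U = {x33, x34}: f^{-1}(U) = {C, D, E, F} ∈ τ_X ✓.
Found U = {x33} with f^{-1}(U) = {C, D, E} not in τ_X. Therefore f is NOT continuous.


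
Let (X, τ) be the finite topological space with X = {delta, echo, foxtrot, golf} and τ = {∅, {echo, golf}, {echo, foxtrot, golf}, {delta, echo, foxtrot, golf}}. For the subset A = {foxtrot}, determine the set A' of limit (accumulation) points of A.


A' = {delta}

For each x ∈ X, list the open sets U ∈ τ with x ∈ U, then check whether U ∩ (A ∖ {x}) ≠ ∅ for every such U.
  x = delta: opens ∋ x are {delta, echo, foxtrot, golf}; each meets A ∖ {delta}, so x IS a limit point.
  x = echo: open {echo, golf} ∋ x has {echo, golf} ∩ (A ∖ {echo}) = ∅, so x is NOT a limit point.
  x = foxtrot: open {echo, foxtrot, golf} ∋ x has {echo, foxtrot, golf} ∩ (A ∖ {foxtrot}) = ∅, so x is NOT a limit point.
  x = golf: open {echo, golf} ∋ x has {echo, golf} ∩ (A ∖ {golf}) = ∅, so x is NOT a limit point.
Collecting: A' = {delta}.


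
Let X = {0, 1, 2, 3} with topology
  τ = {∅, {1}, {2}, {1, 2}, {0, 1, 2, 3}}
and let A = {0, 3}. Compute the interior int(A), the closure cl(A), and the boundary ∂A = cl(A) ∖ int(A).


int(A) = ∅, cl(A) = {0, 3}, ∂A = {0, 3}.

Closed sets in (X, τ) are complements of opens:
  closed(X, τ) = {∅, {0, 3}, {0, 1, 3}, {0, 2, 3}, {0, 1, 2, 3}}.
int(A) = ⋃ {U ∈ τ : U ⊆ A}. Opens contained in A: ∅.
Taking the union of these: int(A) = ∅.
cl(A) = ⋂ {C closed : A ⊆ C}. Closed sets containing A: {0, 3}, {0, 1, 3}, {0, 2, 3}, {0, 1, 2, 3}.
Intersecting these: cl(A) = {0, 3}.
∂A = cl(A) ∖ int(A) = {0, 3} ∖ ∅ = {0, 3}.


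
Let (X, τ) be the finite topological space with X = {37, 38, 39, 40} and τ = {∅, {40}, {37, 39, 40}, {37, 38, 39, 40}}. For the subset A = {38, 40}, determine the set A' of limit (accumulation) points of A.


A' = {37, 38, 39}

For each x ∈ X, list the open sets U ∈ τ with x ∈ U, then check whether U ∩ (A ∖ {x}) ≠ ∅ for every such U.
  x = 37: opens ∋ x are {37, 39, 40}, {37, 38, 39, 40}; each meets A ∖ {37}, so x IS a limit point.
  x = 38: opens ∋ x are {37, 38, 39, 40}; each meets A ∖ {38}, so x IS a limit point.
  x = 39: opens ∋ x are {37, 39, 40}, {37, 38, 39, 40}; each meets A ∖ {39}, so x IS a limit point.
  x = 40: open {40} ∋ x has {40} ∩ (A ∖ {40}) = ∅, so x is NOT a limit point.
Collecting: A' = {37, 38, 39}.


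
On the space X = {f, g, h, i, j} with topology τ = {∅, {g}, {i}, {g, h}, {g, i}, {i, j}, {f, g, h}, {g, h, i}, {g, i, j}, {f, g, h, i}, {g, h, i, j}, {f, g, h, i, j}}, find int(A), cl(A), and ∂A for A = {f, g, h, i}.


int(A) = {f, g, h, i}, cl(A) = {f, g, h, i, j}, ∂A = {j}.

Closed sets in (X, τ) are complements of opens:
  closed(X, τ) = {∅, {f}, {j}, {f, h}, {f, j}, {i, j}, {f, g, h}, {f, h, j}, {f, i, j}, {f, g, h, j}, {f, h, i, j}, {f, g, h, i, j}}.
int(A) = ⋃ {U ∈ τ : U ⊆ A}. Opens contained in A: ∅, {g}, {i}, {g, h}, {g, i}, {f, g, h}, {g, h, i}, {f, g, h, i}.
Taking the union of these: int(A) = {f, g, h, i}.
cl(A) = ⋂ {C closed : A ⊆ C}. Closed sets containing A: {f, g, h, i, j}.
Intersecting these: cl(A) = {f, g, h, i, j}.
∂A = cl(A) ∖ int(A) = {f, g, h, i, j} ∖ {f, g, h, i} = {j}.


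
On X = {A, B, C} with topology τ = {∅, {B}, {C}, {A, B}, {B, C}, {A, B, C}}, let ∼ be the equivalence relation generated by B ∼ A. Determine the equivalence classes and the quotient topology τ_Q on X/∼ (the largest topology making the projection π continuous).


X/∼ = {[A=B], [C]}; |τ_Q| = 4.

Equivalence classes: [A=B], [C].
Quotient map π: X → X/∼ sends A ↦ [A=B], B ↦ [A=B], C ↦ [C].
For each subset V ⊆ X/∼, compute π^{-1}(V) ⊆ X and check whether π^{-1}(V) ∈ τ. V is open in τ_Q iff π^{-1}(V) ∈ τ.
  V = {}: π^{-1}(V) = ∅ ∈ τ ✓.
  V = {[A=B]}: π^{-1}(V) = {A, B} ∈ τ ✓.
  V = {[C]}: π^{-1}(V) = {C} ∈ τ ✓.
  V = {[A=B], [C]}: π^{-1}(V) = {A, B, C} ∈ τ ✓.
Open sets in the quotient: τ_Q = {{}, {[A=B]}, {[C]}, {[A=B], [C]}} (4 elements).


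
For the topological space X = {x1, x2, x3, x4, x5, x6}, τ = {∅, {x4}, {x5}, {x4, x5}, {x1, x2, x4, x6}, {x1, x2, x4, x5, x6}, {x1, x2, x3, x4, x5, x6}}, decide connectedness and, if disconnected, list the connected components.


(X, τ) is connected.

Find clopen sets (U ∈ τ with X ∖ U ∈ τ):
  U = ∅, X ∖ U = {x1, x2, x3, x4, x5, x6} — both open, so U is clopen.
  U = {x1, x2, x3, x4, x5, x6}, X ∖ U = ∅ — both open, so U is clopen.
Only trivial clopens (∅ and X) exist, so (X, τ) is connected.
Compute connected components by grouping points that agree on all clopens:
  component: {x1, x2, x3, x4, x5, x6}


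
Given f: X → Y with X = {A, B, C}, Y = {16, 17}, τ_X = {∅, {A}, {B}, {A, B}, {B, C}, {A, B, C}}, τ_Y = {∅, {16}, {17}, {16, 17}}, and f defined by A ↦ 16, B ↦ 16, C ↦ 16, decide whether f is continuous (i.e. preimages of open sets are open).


f IS continuous.

Compute f^{-1}(U) for each U ∈ τ_Y:
  U = ∅: f^{-1}(U) = ∅ ∈ τ_X ✓.
  U = {16}: f^{-1}(U) = {A, B, C} ∈ τ_X ✓.
  U = {17}: f^{-1}(U) = ∅ ∈ τ_X ✓.
  U = {16, 17}: f^{-1}(U) = {A, B, C} ∈ τ_X ✓.
Every preimage lies in τ_X, so f IS continuous.


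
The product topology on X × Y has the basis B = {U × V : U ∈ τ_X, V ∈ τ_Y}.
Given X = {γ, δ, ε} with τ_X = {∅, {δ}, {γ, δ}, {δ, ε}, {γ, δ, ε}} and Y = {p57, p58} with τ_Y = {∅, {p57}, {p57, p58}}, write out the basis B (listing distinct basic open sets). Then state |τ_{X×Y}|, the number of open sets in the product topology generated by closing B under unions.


Basis B = {∅ × ∅, {δ} × {p57}, {γ, δ} × {p57}, {δ} × {p57, p58}, {δ, ε} × {p57}, {γ, δ, ε} × {p57}, {γ, δ} × {p57, p58}, {δ, ε} × {p57, p58}, {γ, δ, ε} × {p57, p58}}; |τ_{X×Y}| = 14.

Enumerate products U × V with U ∈ τ_X, V ∈ τ_Y (deduplicated):
  ∅ × ∅ = {} (∅)
  {δ} × {p57} = {(δ,p57)}
  {γ, δ} × {p57} = {(γ,p57), (δ,p57)}
  {δ} × {p57, p58} = {(δ,p57), (δ,p58)}
  {δ, ε} × {p57} = {(δ,p57), (ε,p57)}
  {γ, δ, ε} × {p57} = {(γ,p57), (δ,p57), (ε,p57)}
  {γ, δ} × {p57, p58} = {(γ,p57), (γ,p58), (δ,p57), (δ,p58)}
  {δ, ε} × {p57, p58} = {(δ,p57), (δ,p58), (ε,p57), (ε,p58)}
  {γ, δ, ε} × {p57, p58} = {(γ,p57), (γ,p58), (δ,p57), (δ,p58), (ε,p57), (ε,p58)}
These 9 distinct sets form the basis B.
Close under arbitrary unions to get τ_{X×Y}; counting gives |τ_{X×Y}| = 14.


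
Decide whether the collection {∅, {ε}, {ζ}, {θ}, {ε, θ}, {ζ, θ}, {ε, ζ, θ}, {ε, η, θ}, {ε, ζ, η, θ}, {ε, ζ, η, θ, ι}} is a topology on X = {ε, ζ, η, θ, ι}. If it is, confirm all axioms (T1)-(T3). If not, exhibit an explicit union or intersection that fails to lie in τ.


τ is NOT a topology on X.

Axiom (T1): ∅ ∈ τ? Yes; X ∈ τ? Yes.
Axiom (T2/T3): check pairwise unions and intersections of members of τ.
Counterexample for (T2): {ε} ∪ {ζ} = {ε, ζ} ∉ τ. Therefore τ is NOT a topology.


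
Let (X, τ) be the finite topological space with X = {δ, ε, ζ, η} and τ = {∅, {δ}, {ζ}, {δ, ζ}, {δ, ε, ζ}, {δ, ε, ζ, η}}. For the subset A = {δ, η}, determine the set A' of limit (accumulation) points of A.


A' = {ε, η}

For each x ∈ X, list the open sets U ∈ τ with x ∈ U, then check whether U ∩ (A ∖ {x}) ≠ ∅ for every such U.
  x = δ: open {δ} ∋ x has {δ} ∩ (A ∖ {δ}) = ∅, so x is NOT a limit point.
  x = ε: opens ∋ x are {δ, ε, ζ}, {δ, ε, ζ, η}; each meets A ∖ {ε}, so x IS a limit point.
  x = ζ: open {ζ} ∋ x has {ζ} ∩ (A ∖ {ζ}) = ∅, so x is NOT a limit point.
  x = η: opens ∋ x are {δ, ε, ζ, η}; each meets A ∖ {η}, so x IS a limit point.
Collecting: A' = {ε, η}.


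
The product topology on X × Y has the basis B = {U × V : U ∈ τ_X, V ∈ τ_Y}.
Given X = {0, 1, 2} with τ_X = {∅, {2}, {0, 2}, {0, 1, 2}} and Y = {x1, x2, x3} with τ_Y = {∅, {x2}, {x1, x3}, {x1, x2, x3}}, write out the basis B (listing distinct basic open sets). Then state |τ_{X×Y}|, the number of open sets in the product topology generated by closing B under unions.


Basis B = {∅ × ∅, {2} × {x2}, {0, 2} × {x2}, {2} × {x1, x3}, {0, 1, 2} × {x2}, {2} × {x1, x2, x3}, {0, 2} × {x1, x3}, {0, 2} × {x1, x2, x3}, {0, 1, 2} × {x1, x3}, {0, 1, 2} × {x1, x2, x3}}; |τ_{X×Y}| = 16.

Enumerate products U × V with U ∈ τ_X, V ∈ τ_Y (deduplicated):
  ∅ × ∅ = {} (∅)
  {2} × {x2} = {(2,x2)}
  {0, 2} × {x2} = {(0,x2), (2,x2)}
  {2} × {x1, x3} = {(2,x1), (2,x3)}
  {0, 1, 2} × {x2} = {(0,x2), (1,x2), (2,x2)}
  {2} × {x1, x2, x3} = {(2,x1), (2,x2), (2,x3)}
  {0, 2} × {x1, x3} = {(0,x1), (0,x3), (2,x1), (2,x3)}
  {0, 2} × {x1, x2, x3} = {(0,x1), (0,x2), (0,x3), (2,x1), (2,x2), (2,x3)}
  {0, 1, 2} × {x1, x3} = {(0,x1), (0,x3), (1,x1), (1,x3), (2,x1), (2,x3)}
  {0, 1, 2} × {x1, x2, x3} = {(0,x1), (0,x2), (0,x3), (1,x1), (1,x2), (1,x3), (2,x1), (2,x2), (2,x3)}
These 10 distinct sets form the basis B.
Close under arbitrary unions to get τ_{X×Y}; counting gives |τ_{X×Y}| = 16.


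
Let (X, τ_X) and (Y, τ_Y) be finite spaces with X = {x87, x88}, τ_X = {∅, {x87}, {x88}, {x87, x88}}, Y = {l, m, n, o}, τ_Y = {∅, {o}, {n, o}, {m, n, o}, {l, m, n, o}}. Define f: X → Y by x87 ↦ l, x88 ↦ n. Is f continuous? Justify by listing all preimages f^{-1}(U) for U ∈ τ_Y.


f IS continuous.

Compute f^{-1}(U) for each U ∈ τ_Y:
  U = ∅: f^{-1}(U) = ∅ ∈ τ_X ✓.
  U = {o}: f^{-1}(U) = ∅ ∈ τ_X ✓.
  U = {n, o}: f^{-1}(U) = {x88} ∈ τ_X ✓.
  U = {m, n, o}: f^{-1}(U) = {x88} ∈ τ_X ✓.
  U = {l, m, n, o}: f^{-1}(U) = {x87, x88} ∈ τ_X ✓.
Every preimage lies in τ_X, so f IS continuous.
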